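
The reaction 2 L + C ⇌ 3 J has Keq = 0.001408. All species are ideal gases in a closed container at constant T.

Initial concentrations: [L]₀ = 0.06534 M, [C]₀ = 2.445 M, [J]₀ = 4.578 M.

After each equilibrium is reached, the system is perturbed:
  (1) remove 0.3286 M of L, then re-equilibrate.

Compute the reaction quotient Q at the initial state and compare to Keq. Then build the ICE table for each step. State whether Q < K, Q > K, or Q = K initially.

Q₀ = 9192 vs Keq = 0.001408 ⇒ Q>K, reverse
Step 1:
                  L         C         J
  init      0.06534     2.445     4.578
  Δ           2.815     1.407    -4.222
  eq           2.88     3.852    0.3557
  solve Keq expr → x = -1.407; check Q = 0.001408
Then remove 0.3286 M of L.
Step 2:
                  L         C         J
  init        2.552     3.852    0.3557
  Δ         0.01725  0.008624  -0.02587
  eq          2.569     3.861    0.3298
  solve Keq expr → x = -0.008624; check Q = 0.001408

Q₀ = 9192; Q > K (proceeds reverse)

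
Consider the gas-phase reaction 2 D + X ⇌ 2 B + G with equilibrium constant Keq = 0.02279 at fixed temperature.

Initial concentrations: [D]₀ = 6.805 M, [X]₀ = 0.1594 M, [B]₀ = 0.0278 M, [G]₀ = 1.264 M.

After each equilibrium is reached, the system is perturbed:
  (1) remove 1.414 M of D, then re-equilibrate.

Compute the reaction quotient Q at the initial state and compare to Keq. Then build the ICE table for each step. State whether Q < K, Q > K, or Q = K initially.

Q₀ = 1.3234e-04 vs Keq = 0.02279 ⇒ Q<K, forward
Step 1:
                   D          X          B          G
  I            6.805     0.1594     0.0278      1.264
  C          -0.1898   -0.09489     0.1898    0.09489
  E            6.615    0.06451     0.2176      1.359
  solve Keq expr → x = 0.09489; check Q = 0.02279
Then remove 1.414 M of D.
Step 2:
                   D          X          B          G
  I            5.201    0.06451     0.2176      1.359
  C          0.02732    0.01366   -0.02732   -0.01366
  E            5.229    0.07817     0.1903      1.345
  solve Keq expr → x = -0.01366; check Q = 0.02279

Q₀ = 1.3234e-04; Q < K (proceeds forward)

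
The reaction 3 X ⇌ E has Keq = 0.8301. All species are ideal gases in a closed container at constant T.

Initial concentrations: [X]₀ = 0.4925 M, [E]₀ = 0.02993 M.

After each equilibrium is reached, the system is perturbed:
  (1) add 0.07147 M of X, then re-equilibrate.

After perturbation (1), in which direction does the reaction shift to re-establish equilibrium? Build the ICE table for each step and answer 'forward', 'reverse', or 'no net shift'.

Direction: forward

Q₀ = 0.2505 vs Keq = 0.8301 ⇒ Q<K, forward
Step 1:
                    X           E
  I            0.4925     0.02993
  C          -0.08221      0.0274
  E            0.4103     0.05733
  solve Keq expr → x = 0.0274; check Q = 0.8301
Then add 0.07147 M of X.
Step 2:
                    X           E
  I            0.4818     0.05733
  C           -0.0411      0.0137
  E            0.4407     0.07103
  solve Keq expr → x = 0.0137; check Q = 0.8301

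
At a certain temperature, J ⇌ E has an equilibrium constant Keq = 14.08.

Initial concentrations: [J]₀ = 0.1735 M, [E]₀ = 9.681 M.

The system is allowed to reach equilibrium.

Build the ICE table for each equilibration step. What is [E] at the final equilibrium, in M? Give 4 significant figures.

[E]_eq = 9.201 M

Q₀ = 55.8 vs Keq = 14.08 ⇒ Q>K, reverse
Step 1:
                  J         E
  init       0.1735     9.681
  Δ            0.48     -0.48
  eq         0.6535     9.201
  solve Keq expr → x = -0.48; check Q = 14.08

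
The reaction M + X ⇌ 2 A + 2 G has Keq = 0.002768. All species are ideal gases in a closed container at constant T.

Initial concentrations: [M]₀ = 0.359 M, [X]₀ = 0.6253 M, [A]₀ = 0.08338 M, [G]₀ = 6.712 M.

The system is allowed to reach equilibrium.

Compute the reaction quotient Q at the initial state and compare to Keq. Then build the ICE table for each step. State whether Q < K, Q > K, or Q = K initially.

Q₀ = 1.395; Q > K (proceeds reverse)

Q₀ = 1.395 vs Keq = 0.002768 ⇒ Q>K, reverse
Step 1:
                   M          X          A          G
  I            0.359     0.6253    0.08338      6.712
  C          0.03965    0.03965    -0.0793    -0.0793
  E           0.3986     0.6649   0.004084      6.633
  solve Keq expr → x = -0.03965; check Q = 0.002768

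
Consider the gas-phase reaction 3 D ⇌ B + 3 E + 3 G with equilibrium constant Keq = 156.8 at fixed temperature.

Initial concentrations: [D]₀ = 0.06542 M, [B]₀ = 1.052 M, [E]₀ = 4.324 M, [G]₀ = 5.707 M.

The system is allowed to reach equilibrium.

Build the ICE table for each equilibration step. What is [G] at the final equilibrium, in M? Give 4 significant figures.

[G]_eq = 4.106 M

Q₀ = 5.6463e+07 vs Keq = 156.8 ⇒ Q>K, reverse
Step 1:
                  D         B         E         G
  I         0.06542     1.052     4.324     5.707
  C           1.601   -0.5335    -1.601    -1.601
  E           1.666    0.5185     2.723     4.106
  solve Keq expr → x = -0.5335; check Q = 156.8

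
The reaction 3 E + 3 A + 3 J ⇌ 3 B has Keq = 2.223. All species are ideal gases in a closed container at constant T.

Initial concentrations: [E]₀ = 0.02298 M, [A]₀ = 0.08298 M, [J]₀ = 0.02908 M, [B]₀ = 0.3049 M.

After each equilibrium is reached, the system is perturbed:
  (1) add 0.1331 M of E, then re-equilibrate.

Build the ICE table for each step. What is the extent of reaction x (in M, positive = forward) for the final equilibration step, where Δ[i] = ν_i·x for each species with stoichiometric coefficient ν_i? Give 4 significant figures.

Q₀ = 1.6623e+11 vs Keq = 2.223 ⇒ Q>K, reverse
Step 1:
                  E         A         J         B
  Initial   0.02298   0.08298   0.02908    0.3049
  Change      0.266     0.266     0.266    -0.266
  Equil       0.289     0.349    0.2951   0.03885
  solve Keq expr → x = -0.08868; check Q = 2.223
Then add 0.1331 M of E.
Step 2:
                  E         A         J         B
  Initial    0.4221     0.349    0.2951   0.03885
  Change   -0.01215  -0.01215  -0.01215   0.01215
  Equil        0.41    0.3369     0.283   0.05101
  solve Keq expr → x = 0.00405; check Q = 2.223

x = 0.00405 M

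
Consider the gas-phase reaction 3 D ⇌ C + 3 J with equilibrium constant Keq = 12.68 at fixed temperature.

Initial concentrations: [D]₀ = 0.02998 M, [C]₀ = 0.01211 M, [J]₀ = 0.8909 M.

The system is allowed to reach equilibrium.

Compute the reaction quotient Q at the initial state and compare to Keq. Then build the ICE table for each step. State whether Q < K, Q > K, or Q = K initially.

Q₀ = 317.8; Q > K (proceeds reverse)

Q₀ = 317.8 vs Keq = 12.68 ⇒ Q>K, reverse
Step 1:
                    D           C           J
  I           0.02998     0.01211      0.8909
  C           0.02601    -0.00867    -0.02601
  E           0.05599     0.00344      0.8649
  solve Keq expr → x = -0.00867; check Q = 12.68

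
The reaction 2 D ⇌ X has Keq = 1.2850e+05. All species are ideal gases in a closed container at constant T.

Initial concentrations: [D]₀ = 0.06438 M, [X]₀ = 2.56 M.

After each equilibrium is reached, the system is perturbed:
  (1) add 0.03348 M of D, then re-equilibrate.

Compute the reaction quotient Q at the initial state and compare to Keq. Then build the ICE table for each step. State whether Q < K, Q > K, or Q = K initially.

Q₀ = 617.6; Q < K (proceeds forward)

Q₀ = 617.6 vs Keq = 1.2850e+05 ⇒ Q<K, forward
Step 1:
                   D          X
  init       0.06438       2.56
  Δ         -0.05989    0.02995
  eq        0.004489       2.59
  solve Keq expr → x = 0.02995; check Q = 1.2850e+05
Then add 0.03348 M of D.
Step 2:
                   D          X
  init       0.03797       2.59
  Δ         -0.03347    0.01673
  eq        0.004504      2.607
  solve Keq expr → x = 0.01673; check Q = 1.2850e+05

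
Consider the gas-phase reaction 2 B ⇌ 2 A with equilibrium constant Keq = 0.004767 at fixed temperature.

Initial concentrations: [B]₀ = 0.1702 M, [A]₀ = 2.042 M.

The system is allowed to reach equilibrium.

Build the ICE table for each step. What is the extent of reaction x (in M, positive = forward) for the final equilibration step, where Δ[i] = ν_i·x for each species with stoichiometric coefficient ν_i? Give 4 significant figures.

x = -0.9496 M

Q₀ = 143.9 vs Keq = 0.004767 ⇒ Q>K, reverse
Step 1:
                   B          A
  I           0.1702      2.042
  C            1.899     -1.899
  E            2.069     0.1429
  solve Keq expr → x = -0.9496; check Q = 0.004767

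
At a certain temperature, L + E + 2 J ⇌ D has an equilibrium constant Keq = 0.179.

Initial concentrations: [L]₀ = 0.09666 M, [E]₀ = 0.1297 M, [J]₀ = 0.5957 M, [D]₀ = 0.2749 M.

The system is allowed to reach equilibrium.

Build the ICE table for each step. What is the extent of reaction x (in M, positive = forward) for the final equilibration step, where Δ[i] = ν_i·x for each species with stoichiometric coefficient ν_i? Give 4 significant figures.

x = -0.2473 M

Q₀ = 61.79 vs Keq = 0.179 ⇒ Q>K, reverse
Step 1:
                    L           E           J           D
  Initial     0.09666      0.1297      0.5957      0.2749
  Change       0.2473      0.2473      0.4946     -0.2473
  Equil         0.344       0.377        1.09     0.02759
  solve Keq expr → x = -0.2473; check Q = 0.179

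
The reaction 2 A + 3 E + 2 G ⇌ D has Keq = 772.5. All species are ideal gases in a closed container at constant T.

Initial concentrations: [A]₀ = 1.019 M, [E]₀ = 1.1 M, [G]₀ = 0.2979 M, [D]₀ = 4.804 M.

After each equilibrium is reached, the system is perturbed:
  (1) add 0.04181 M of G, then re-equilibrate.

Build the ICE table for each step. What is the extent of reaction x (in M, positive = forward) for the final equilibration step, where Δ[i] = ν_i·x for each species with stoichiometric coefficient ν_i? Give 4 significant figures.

x = 0.01374 M

Q₀ = 39.17 vs Keq = 772.5 ⇒ Q<K, forward
Step 1:
                   A          E          G          D
  I            1.019        1.1     0.2979      4.804
  C          -0.1749    -0.2624    -0.1749    0.08746
  E           0.8441     0.8376      0.123      4.891
  solve Keq expr → x = 0.08746; check Q = 772.5
Then add 0.04181 M of G.
Step 2:
                   A          E          G          D
  I           0.8441     0.8376     0.1648      4.891
  C         -0.02748   -0.04122   -0.02748    0.01374
  E           0.8166     0.7964     0.1373      4.905
  solve Keq expr → x = 0.01374; check Q = 772.5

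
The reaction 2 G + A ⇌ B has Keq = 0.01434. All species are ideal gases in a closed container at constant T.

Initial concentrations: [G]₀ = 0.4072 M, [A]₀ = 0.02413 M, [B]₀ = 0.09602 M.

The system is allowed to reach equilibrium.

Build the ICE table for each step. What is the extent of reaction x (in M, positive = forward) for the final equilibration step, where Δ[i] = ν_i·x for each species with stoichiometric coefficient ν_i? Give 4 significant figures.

x = -0.09541 M

Q₀ = 24 vs Keq = 0.01434 ⇒ Q>K, reverse
Step 1:
                    G           A           B
  init         0.4072     0.02413     0.09602
  Δ            0.1908     0.09541    -0.09541
  eq            0.598      0.1195  6.1302e-04
  solve Keq expr → x = -0.09541; check Q = 0.01434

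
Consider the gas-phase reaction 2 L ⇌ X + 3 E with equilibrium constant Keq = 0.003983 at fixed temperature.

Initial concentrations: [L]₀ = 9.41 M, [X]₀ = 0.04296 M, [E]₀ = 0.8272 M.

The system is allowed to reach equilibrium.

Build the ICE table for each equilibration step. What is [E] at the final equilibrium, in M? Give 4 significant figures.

[E]_eq = 1.232 M

Q₀ = 2.7461e-04 vs Keq = 0.003983 ⇒ Q<K, forward
Step 1:
                    L           X           E
  init           9.41     0.04296      0.8272
  Δ           -0.2699       0.135      0.4049
  eq             9.14      0.1779       1.232
  solve Keq expr → x = 0.135; check Q = 0.003983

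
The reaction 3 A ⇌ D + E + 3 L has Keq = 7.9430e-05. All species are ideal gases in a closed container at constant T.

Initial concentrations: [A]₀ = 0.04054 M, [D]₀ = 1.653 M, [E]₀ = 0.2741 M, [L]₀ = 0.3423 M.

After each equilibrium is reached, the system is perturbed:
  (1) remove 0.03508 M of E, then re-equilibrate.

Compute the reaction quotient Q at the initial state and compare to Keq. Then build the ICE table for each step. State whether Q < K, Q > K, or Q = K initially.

Q₀ = 272.7 vs Keq = 7.9430e-05 ⇒ Q>K, reverse
Step 1:
                   A          D          E          L
  init       0.04054      1.653     0.2741     0.3423
  Δ           0.3181     -0.106     -0.106    -0.3181
  eq          0.3587      1.547     0.1681    0.02416
  solve Keq expr → x = -0.106; check Q = 7.9430e-05
Then remove 0.03508 M of E.
Step 2:
                   A          D          E          L
  init        0.3587      1.547      0.133    0.02416
  Δ        -0.001789 5.9621e-04 5.9621e-04   0.001789
  eq          0.3569      1.548     0.1336    0.02595
  solve Keq expr → x = 5.9621e-04; check Q = 7.9430e-05

Q₀ = 272.7; Q > K (proceeds reverse)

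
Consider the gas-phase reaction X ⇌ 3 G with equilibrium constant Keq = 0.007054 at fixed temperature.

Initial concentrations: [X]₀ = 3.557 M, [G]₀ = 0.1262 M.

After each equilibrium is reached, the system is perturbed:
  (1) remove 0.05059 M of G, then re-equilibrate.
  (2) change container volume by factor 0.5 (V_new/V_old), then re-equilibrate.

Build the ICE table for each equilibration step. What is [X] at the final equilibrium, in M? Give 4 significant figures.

Q₀ = 5.6506e-04 vs Keq = 0.007054 ⇒ Q<K, forward
Step 1:
                  X         G
  Initial     3.557    0.1262
  Change   -0.05501     0.165
  Equil       3.502    0.2912
  solve Keq expr → x = 0.05501; check Q = 0.007054
Then remove 0.05059 M of G.
Step 2:
                  X         G
  Initial     3.502    0.2406
  Change   -0.01671   0.05013
  Equil       3.485    0.2908
  solve Keq expr → x = 0.01671; check Q = 0.007054
Then change container volume by factor 0.5 (V_new/V_old).
Step 3:
                  X         G
  Initial     6.971    0.5816
  Change    0.07132    -0.214
  Equil       7.042    0.3676
  solve Keq expr → x = -0.07132; check Q = 0.007054

[X]_eq = 7.042 M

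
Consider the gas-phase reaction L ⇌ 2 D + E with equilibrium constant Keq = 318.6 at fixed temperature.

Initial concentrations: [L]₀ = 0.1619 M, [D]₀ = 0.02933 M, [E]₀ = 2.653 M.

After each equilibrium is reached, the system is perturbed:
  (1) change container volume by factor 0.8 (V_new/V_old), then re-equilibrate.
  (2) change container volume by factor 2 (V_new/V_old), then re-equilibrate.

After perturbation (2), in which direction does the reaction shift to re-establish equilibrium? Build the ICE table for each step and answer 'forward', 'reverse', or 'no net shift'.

Q₀ = 0.0141 vs Keq = 318.6 ⇒ Q<K, forward
Step 1:
                   L          D          E
  init        0.1619    0.02933      2.653
  Δ          -0.1608     0.3216     0.1608
  eq        0.001088      0.351      2.814
  solve Keq expr → x = 0.1608; check Q = 318.6
Then change container volume by factor 0.8 (V_new/V_old).
Step 2:
                   L          D          E
  init       0.00136     0.4387      3.517
  Δ       7.4991e-04    -0.0015 -7.4991e-04
  eq         0.00211     0.4372      3.517
  solve Keq expr → x = -7.4991e-04; check Q = 318.6
Then change container volume by factor 2 (V_new/V_old).
Step 3:
                   L          D          E
  init      0.001055     0.2186      1.758
  Δ       -7.8719e-04   0.001574 7.8719e-04
  eq      2.6764e-04     0.2202      1.759
  solve Keq expr → x = 7.8719e-04; check Q = 318.6

Direction: forward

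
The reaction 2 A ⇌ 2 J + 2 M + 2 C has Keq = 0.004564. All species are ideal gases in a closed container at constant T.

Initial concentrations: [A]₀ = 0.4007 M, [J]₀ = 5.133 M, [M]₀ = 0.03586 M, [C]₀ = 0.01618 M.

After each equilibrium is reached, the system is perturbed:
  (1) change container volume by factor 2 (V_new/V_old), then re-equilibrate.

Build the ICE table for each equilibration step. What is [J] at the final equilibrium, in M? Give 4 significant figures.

Q₀ = 5.5244e-05 vs Keq = 0.004564 ⇒ Q<K, forward
Step 1:
                  A         J         M         C
  Initial    0.4007     5.133   0.03586   0.01618
  Change   -0.04301   0.04301   0.04301   0.04301
  Equil      0.3577     5.176   0.07887   0.05919
  solve Keq expr → x = 0.02151; check Q = 0.004564
Then change container volume by factor 2 (V_new/V_old).
Step 2:
                  A         J         M         C
  Initial    0.1788     2.588   0.03944    0.0296
  Change   -0.02808   0.02808   0.02808   0.02808
  Equil      0.1508     2.616   0.06751   0.05767
  solve Keq expr → x = 0.01404; check Q = 0.004564

[J]_eq = 2.616 M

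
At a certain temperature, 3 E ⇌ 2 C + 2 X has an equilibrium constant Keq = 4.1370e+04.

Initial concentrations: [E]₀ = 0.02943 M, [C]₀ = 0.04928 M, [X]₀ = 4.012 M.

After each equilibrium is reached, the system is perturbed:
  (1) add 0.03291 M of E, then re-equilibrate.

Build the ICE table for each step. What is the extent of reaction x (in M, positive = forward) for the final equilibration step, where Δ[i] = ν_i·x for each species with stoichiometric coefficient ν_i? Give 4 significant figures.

x = 0.01016 M

Q₀ = 1534 vs Keq = 4.1370e+04 ⇒ Q<K, forward
Step 1:
                  E         C         X
  I         0.02943   0.04928     4.012
  C        -0.01806   0.01204   0.01204
  E         0.01137   0.06132     4.024
  solve Keq expr → x = 0.006018; check Q = 4.1370e+04
Then add 0.03291 M of E.
Step 2:
                  E         C         X
  I         0.04428   0.06132     4.024
  C        -0.03047   0.02032   0.02032
  E         0.01381   0.08163     4.044
  solve Keq expr → x = 0.01016; check Q = 4.1370e+04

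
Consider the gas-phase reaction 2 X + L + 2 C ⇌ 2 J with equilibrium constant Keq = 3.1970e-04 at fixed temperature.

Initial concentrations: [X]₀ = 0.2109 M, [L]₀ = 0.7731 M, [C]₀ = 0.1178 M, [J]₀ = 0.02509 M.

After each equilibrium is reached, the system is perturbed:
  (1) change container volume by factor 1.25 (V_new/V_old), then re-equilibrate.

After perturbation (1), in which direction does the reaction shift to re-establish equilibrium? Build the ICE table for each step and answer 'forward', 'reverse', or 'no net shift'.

Q₀ = 1.319 vs Keq = 3.1970e-04 ⇒ Q>K, reverse
Step 1:
                   X          L          C          J
  Initial     0.2109     0.7731     0.1178    0.02509
  Change     0.02456    0.01228    0.02456   -0.02456
  Equil       0.2355     0.7854     0.1424 5.3114e-04
  solve Keq expr → x = -0.01228; check Q = 3.1970e-04
Then change container volume by factor 1.25 (V_new/V_old).
Step 2:
                   X          L          C          J
  Initial     0.1884     0.6283     0.1139 4.2491e-04
  Change  1.2034e-04 6.0170e-05 1.2034e-04 -1.2034e-04
  Equil       0.1885     0.6284      0.114 3.0457e-04
  solve Keq expr → x = -6.0170e-05; check Q = 3.1970e-04

Direction: reverse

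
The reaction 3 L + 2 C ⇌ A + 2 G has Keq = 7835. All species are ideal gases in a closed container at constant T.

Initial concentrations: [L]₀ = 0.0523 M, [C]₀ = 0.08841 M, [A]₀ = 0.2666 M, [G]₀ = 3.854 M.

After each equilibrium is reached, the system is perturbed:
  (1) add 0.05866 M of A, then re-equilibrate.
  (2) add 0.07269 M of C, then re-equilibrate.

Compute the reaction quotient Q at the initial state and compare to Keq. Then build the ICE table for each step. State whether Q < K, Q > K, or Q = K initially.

Q₀ = 3.5414e+06; Q > K (proceeds reverse)

Q₀ = 3.5414e+06 vs Keq = 7835 ⇒ Q>K, reverse
Step 1:
                   L          C          A          G
  Initial     0.0523    0.08841     0.2666      3.854
  Change      0.1621     0.1081   -0.05404    -0.1081
  Equil       0.2144     0.1965     0.2126      3.746
  solve Keq expr → x = -0.05404; check Q = 7835
Then add 0.05866 M of A.
Step 2:
                   L          C          A          G
  Initial     0.2144     0.1965     0.2712      3.746
  Change     0.01113   0.007421   -0.00371  -0.007421
  Equil       0.2256     0.2039     0.2675      3.738
  solve Keq expr → x = -0.00371; check Q = 7835
Then add 0.07269 M of C.
Step 3:
                   L          C          A          G
  Initial     0.2256     0.2766     0.2675      3.738
  Change    -0.02928   -0.01952    0.00976    0.01952
  Equil       0.1963     0.2571     0.2773      3.758
  solve Keq expr → x = 0.00976; check Q = 7835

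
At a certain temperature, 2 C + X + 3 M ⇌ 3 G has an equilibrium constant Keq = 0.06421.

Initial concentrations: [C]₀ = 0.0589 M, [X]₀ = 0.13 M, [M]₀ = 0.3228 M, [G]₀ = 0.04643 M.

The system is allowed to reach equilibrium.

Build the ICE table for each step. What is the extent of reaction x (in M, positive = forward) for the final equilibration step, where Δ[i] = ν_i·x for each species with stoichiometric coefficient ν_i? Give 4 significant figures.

Q₀ = 6.598 vs Keq = 0.06421 ⇒ Q>K, reverse
Step 1:
                   C          X          M          G
  I           0.0589       0.13     0.3228    0.04643
  C          0.02174    0.01087    0.03261   -0.03261
  E          0.08064     0.1409     0.3554    0.01382
  solve Keq expr → x = -0.01087; check Q = 0.06421

x = -0.01087 M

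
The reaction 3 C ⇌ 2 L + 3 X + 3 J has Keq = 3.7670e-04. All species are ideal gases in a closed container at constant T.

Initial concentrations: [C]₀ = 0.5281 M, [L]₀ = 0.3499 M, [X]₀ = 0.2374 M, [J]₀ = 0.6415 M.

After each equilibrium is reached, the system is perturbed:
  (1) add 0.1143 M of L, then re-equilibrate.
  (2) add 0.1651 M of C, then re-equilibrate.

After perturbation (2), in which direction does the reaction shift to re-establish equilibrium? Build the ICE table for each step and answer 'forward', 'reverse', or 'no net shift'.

Direction: forward

Q₀ = 0.002936 vs Keq = 3.7670e-04 ⇒ Q>K, reverse
Step 1:
                    C           L           X           J
  Initial      0.5281      0.3499      0.2374      0.6415
  Change      0.06997    -0.04665    -0.06997    -0.06997
  Equil        0.5981      0.3033      0.1674      0.5715
  solve Keq expr → x = -0.02332; check Q = 3.7670e-04
Then add 0.1143 M of L.
Step 2:
                    C           L           X           J
  Initial      0.5981      0.4176      0.1674      0.5715
  Change      0.01963    -0.01309    -0.01963    -0.01963
  Equil        0.6177      0.4045      0.1478      0.5519
  solve Keq expr → x = -0.006545; check Q = 3.7670e-04
Then add 0.1651 M of C.
Step 3:
                    C           L           X           J
  Initial      0.7828      0.4045      0.1478      0.5519
  Change     -0.02268     0.01512     0.02268     0.02268
  Equil        0.7601      0.4196      0.1705      0.5746
  solve Keq expr → x = 0.007559; check Q = 3.7670e-04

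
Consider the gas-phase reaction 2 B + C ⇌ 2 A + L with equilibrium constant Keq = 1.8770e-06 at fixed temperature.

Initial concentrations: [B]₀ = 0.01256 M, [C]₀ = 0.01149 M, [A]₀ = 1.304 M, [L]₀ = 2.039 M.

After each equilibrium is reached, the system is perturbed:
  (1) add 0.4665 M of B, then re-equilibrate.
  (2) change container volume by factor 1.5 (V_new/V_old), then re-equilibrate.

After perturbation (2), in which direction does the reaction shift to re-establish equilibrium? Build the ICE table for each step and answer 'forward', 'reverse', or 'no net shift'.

Direction: no net shift

Q₀ = 1.9128e+06 vs Keq = 1.8770e-06 ⇒ Q>K, reverse
Step 1:
                  B         C         A         L
  Initial   0.01256   0.01149     1.304     2.039
  Change      1.303    0.6514    -1.303   -0.6514
  Equil       1.315    0.6629  0.001245     1.388
  solve Keq expr → x = -0.6514; check Q = 1.8770e-06
Then add 0.4665 M of B.
Step 2:
                  B         C         A         L
  Initial     1.782    0.6629  0.001245     1.388
  Change  -4.4090e-04 -2.2045e-04 4.4090e-04 2.2045e-04
  Equil       1.781    0.6626  0.001686     1.388
  solve Keq expr → x = 2.2045e-04; check Q = 1.8770e-06
Then change container volume by factor 1.5 (V_new/V_old).
Step 3:
                  B         C         A         L
  Initial     1.188    0.4418  0.001124    0.9252
  Change          0         0         0         0
  Equil       1.188    0.4418  0.001124    0.9252
  solve Keq expr → x = 0; check Q = 1.8770e-06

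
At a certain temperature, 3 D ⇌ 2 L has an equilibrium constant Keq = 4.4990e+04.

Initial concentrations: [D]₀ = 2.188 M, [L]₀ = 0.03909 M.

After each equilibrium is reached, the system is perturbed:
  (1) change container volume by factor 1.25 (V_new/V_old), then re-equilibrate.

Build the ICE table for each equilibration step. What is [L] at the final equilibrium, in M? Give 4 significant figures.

Q₀ = 1.4588e-04 vs Keq = 4.4990e+04 ⇒ Q<K, forward
Step 1:
                    D           L
  init          2.188     0.03909
  Δ            -2.152       1.434
  eq          0.03641       1.473
  solve Keq expr → x = 0.7172; check Q = 4.4990e+04
Then change container volume by factor 1.25 (V_new/V_old).
Step 2:
                    D           L
  init        0.02913       1.179
  Δ          0.002223   -0.001482
  eq          0.03135       1.177
  solve Keq expr → x = -7.4091e-04; check Q = 4.4990e+04

[L]_eq = 1.177 M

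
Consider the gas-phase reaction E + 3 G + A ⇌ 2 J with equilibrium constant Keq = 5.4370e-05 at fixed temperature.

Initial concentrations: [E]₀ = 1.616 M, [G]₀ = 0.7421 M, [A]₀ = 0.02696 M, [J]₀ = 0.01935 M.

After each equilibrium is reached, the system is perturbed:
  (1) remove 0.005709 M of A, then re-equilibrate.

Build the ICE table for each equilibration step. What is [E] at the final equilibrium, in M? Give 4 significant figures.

Q₀ = 0.02103 vs Keq = 5.4370e-05 ⇒ Q>K, reverse
Step 1:
                    E           G           A           J
  init          1.616      0.7421     0.02696     0.01935
  Δ          0.009073     0.02722    0.009073    -0.01815
  eq            1.625      0.7693     0.03603    0.001204
  solve Keq expr → x = -0.009073; check Q = 5.4370e-05
Then remove 0.005709 M of A.
Step 2:
                    E           G           A           J
  init          1.625      0.7693     0.03032    0.001204
  Δ        4.9131e-05  1.4739e-04  4.9131e-05 -9.8261e-05
  eq            1.625      0.7695     0.03037    0.001106
  solve Keq expr → x = -4.9131e-05; check Q = 5.4370e-05

[E]_eq = 1.625 M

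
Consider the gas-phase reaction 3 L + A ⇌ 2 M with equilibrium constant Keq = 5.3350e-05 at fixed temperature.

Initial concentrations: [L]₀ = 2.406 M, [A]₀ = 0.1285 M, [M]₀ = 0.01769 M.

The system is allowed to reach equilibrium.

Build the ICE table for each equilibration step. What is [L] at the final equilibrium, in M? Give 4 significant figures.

Q₀ = 1.7485e-04 vs Keq = 5.3350e-05 ⇒ Q>K, reverse
Step 1:
                   L          A          M
  Initial      2.406     0.1285    0.01769
  Change     0.01155   0.003851  -0.007702
  Equil        2.418     0.1324   0.009988
  solve Keq expr → x = -0.003851; check Q = 5.3350e-05

[L]_eq = 2.418 M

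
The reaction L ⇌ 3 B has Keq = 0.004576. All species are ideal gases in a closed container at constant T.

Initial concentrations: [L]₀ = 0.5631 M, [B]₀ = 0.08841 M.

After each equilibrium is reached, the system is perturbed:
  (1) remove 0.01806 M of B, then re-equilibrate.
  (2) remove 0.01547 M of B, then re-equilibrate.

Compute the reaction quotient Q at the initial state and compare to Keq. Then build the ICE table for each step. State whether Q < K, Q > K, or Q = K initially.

Q₀ = 0.001227; Q < K (proceeds forward)

Q₀ = 0.001227 vs Keq = 0.004576 ⇒ Q<K, forward
Step 1:
                   L          B
  Initial     0.5631    0.08841
  Change     -0.0158    0.04739
  Equil       0.5473     0.1358
  solve Keq expr → x = 0.0158; check Q = 0.004576
Then remove 0.01806 M of B.
Step 2:
                   L          B
  Initial     0.5473     0.1177
  Change   -0.005858    0.01757
  Equil       0.5414     0.1353
  solve Keq expr → x = 0.005858; check Q = 0.004576
Then remove 0.01547 M of B.
Step 3:
                   L          B
  Initial     0.5414     0.1198
  Change   -0.005017    0.01505
  Equil       0.5364     0.1349
  solve Keq expr → x = 0.005017; check Q = 0.004576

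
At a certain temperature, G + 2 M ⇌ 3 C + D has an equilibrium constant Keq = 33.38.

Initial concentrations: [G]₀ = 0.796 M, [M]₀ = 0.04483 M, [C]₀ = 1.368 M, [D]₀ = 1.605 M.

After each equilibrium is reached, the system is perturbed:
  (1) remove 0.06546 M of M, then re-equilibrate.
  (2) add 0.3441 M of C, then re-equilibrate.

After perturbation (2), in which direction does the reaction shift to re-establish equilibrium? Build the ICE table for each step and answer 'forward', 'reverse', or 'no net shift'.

Direction: reverse

Q₀ = 2569 vs Keq = 33.38 ⇒ Q>K, reverse
Step 1:
                  G         M         C         D
  I           0.796   0.04483     1.368     1.605
  C          0.1008    0.2017   -0.3025   -0.1008
  E          0.8968    0.2465     1.065     1.504
  solve Keq expr → x = -0.1008; check Q = 33.38
Then remove 0.06546 M of M.
Step 2:
                  G         M         C         D
  I          0.8968    0.1811     1.065     1.504
  C          0.0203    0.0406  -0.06091   -0.0203
  E          0.9171    0.2217     1.005     1.484
  solve Keq expr → x = -0.0203; check Q = 33.38
Then add 0.3441 M of C.
Step 3:
                  G         M         C         D
  I          0.9171    0.2217     1.349     1.484
  C         0.03634   0.07268    -0.109  -0.03634
  E          0.9535    0.2943      1.24     1.448
  solve Keq expr → x = -0.03634; check Q = 33.38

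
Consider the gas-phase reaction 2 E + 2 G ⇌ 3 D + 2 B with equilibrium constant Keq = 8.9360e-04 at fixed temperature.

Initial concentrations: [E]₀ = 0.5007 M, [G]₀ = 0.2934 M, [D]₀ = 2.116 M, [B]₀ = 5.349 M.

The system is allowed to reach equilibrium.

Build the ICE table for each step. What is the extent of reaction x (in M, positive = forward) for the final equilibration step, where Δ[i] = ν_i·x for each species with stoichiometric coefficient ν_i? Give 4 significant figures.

x = -0.6784 M

Q₀ = 1.2561e+04 vs Keq = 8.9360e-04 ⇒ Q>K, reverse
Step 1:
                   E          G          D          B
  init        0.5007     0.2934      2.116      5.349
  Δ            1.357      1.357     -2.035     -1.357
  eq           1.858       1.65    0.08077      3.992
  solve Keq expr → x = -0.6784; check Q = 8.9360e-04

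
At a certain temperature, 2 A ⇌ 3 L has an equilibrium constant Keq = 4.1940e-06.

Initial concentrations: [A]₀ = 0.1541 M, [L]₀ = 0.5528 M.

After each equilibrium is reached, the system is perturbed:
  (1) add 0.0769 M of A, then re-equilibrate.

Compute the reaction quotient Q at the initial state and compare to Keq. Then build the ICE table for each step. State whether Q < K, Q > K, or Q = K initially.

Q₀ = 7.114; Q > K (proceeds reverse)

Q₀ = 7.114 vs Keq = 4.1940e-06 ⇒ Q>K, reverse
Step 1:
                  A         L
  init       0.1541    0.5528
  Δ          0.3616   -0.5424
  eq         0.5157   0.01037
  solve Keq expr → x = -0.1808; check Q = 4.1940e-06
Then add 0.0769 M of A.
Step 2:
                  A         L
  init       0.5926   0.01037
  Δ       -6.6558e-04 9.9838e-04
  eq          0.592   0.01137
  solve Keq expr → x = 3.3279e-04; check Q = 4.1940e-06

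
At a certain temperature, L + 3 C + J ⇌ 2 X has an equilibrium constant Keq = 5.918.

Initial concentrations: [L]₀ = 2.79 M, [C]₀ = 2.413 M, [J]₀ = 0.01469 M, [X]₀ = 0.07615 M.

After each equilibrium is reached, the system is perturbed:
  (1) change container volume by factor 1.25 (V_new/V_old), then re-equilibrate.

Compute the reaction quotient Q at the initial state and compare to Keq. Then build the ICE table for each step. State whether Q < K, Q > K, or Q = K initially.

Q₀ = 0.01007; Q < K (proceeds forward)

Q₀ = 0.01007 vs Keq = 5.918 ⇒ Q<K, forward
Step 1:
                    L           C           J           X
  init           2.79       2.413     0.01469     0.07615
  Δ          -0.01464    -0.04392    -0.01464     0.02928
  eq            2.775       2.369  5.0895e-05      0.1054
  solve Keq expr → x = 0.01464; check Q = 5.918
Then change container volume by factor 1.25 (V_new/V_old).
Step 2:
                    L           C           J           X
  init           2.22       1.895  4.0716e-05     0.08434
  Δ        3.8646e-05  1.1594e-04  3.8646e-05 -7.7292e-05
  eq             2.22       1.895  7.9362e-05     0.08427
  solve Keq expr → x = -3.8646e-05; check Q = 5.918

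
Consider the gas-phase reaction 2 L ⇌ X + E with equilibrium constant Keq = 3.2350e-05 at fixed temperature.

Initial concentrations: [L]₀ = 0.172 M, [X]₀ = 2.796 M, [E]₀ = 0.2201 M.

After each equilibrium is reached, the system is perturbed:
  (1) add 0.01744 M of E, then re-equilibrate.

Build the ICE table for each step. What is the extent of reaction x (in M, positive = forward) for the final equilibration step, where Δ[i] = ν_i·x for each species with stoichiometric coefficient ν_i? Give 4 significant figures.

Q₀ = 20.8 vs Keq = 3.2350e-05 ⇒ Q>K, reverse
Step 1:
                    L           X           E
  I             0.172       2.796      0.2201
  C            0.4402     -0.2201     -0.2201
  E            0.6122       2.576  4.7067e-06
  solve Keq expr → x = -0.2201; check Q = 3.2350e-05
Then add 0.01744 M of E.
Step 2:
                    L           X           E
  I            0.6122       2.576     0.01744
  C           0.03488    -0.01744    -0.01744
  E            0.6471       2.558  5.2942e-06
  solve Keq expr → x = -0.01744; check Q = 3.2350e-05

x = -0.01744 M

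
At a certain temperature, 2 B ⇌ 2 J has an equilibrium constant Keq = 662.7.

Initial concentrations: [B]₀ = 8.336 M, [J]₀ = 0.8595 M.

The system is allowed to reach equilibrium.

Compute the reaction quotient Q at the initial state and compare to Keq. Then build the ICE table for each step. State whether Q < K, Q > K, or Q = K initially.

Q₀ = 0.01063 vs Keq = 662.7 ⇒ Q<K, forward
Step 1:
                  B         J
  init        8.336    0.8595
  Δ          -7.992     7.992
  eq         0.3438     8.852
  solve Keq expr → x = 3.996; check Q = 662.7

Q₀ = 0.01063; Q < K (proceeds forward)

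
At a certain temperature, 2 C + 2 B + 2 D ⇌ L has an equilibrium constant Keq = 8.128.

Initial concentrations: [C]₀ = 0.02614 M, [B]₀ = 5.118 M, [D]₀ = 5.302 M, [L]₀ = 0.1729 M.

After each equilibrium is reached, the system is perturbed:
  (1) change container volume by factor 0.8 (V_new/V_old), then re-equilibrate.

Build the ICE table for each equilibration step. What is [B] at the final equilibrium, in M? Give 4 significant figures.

Q₀ = 0.3436 vs Keq = 8.128 ⇒ Q<K, forward
Step 1:
                   C          B          D          L
  init       0.02614      5.118      5.302     0.1729
  Δ         -0.02056   -0.02056   -0.02056    0.01028
  eq        0.005576      5.097      5.281     0.1832
  solve Keq expr → x = 0.01028; check Q = 8.128
Then change container volume by factor 0.8 (V_new/V_old).
Step 2:
                   C          B          D          L
  init       0.00697      6.372      6.602      0.229
  Δ        -0.002964  -0.002964  -0.002964   0.001482
  eq        0.004007      6.369      6.599     0.2305
  solve Keq expr → x = 0.001482; check Q = 8.128

[B]_eq = 6.369 M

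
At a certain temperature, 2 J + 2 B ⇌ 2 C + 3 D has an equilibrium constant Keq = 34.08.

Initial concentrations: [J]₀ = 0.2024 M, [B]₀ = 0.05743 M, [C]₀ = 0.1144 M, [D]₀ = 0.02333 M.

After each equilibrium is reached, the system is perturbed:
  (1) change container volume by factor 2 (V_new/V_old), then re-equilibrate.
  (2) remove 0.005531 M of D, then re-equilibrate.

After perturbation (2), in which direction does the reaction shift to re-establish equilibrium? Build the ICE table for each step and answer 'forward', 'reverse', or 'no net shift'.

Q₀ = 0.00123 vs Keq = 34.08 ⇒ Q<K, forward
Step 1:
                  J         B         C         D
  I          0.2024   0.05743    0.1144   0.02333
  C        -0.05144  -0.05144   0.05144   0.07715
  E           0.151  0.005994    0.1658    0.1005
  solve Keq expr → x = 0.02572; check Q = 34.08
Then change container volume by factor 2 (V_new/V_old).
Step 2:
                  J         B         C         D
  I         0.07548  0.002997   0.08292   0.05024
  C       -7.6230e-04 -7.6230e-04 7.6230e-04  0.001143
  E         0.07472  0.002235   0.08368   0.05139
  solve Keq expr → x = 3.8115e-04; check Q = 34.08
Then remove 0.005531 M of D.
Step 3:
                  J         B         C         D
  I         0.07472  0.002235   0.08368   0.04585
  C       -3.0746e-04 -3.0746e-04 3.0746e-04 4.6118e-04
  E         0.07441  0.001927   0.08399   0.04632
  solve Keq expr → x = 1.5373e-04; check Q = 34.08

Direction: forward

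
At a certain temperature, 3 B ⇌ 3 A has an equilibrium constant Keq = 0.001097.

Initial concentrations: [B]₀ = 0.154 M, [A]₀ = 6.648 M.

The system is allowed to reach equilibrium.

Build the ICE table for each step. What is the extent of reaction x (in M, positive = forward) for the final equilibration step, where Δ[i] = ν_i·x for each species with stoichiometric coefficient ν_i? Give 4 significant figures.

Q₀ = 8.0447e+04 vs Keq = 0.001097 ⇒ Q>K, reverse
Step 1:
                    B           A
  init          0.154       6.648
  Δ             6.012      -6.012
  eq            6.166      0.6359
  solve Keq expr → x = -2.004; check Q = 0.001097

x = -2.004 M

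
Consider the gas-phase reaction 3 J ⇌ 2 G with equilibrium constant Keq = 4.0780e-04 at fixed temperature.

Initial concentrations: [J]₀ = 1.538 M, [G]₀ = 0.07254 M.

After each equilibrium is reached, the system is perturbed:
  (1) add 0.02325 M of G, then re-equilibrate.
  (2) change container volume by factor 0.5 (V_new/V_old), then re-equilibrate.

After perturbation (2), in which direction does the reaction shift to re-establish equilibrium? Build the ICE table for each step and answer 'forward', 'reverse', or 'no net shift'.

Direction: forward

Q₀ = 0.001446 vs Keq = 4.0780e-04 ⇒ Q>K, reverse
Step 1:
                   J          G
  init         1.538    0.07254
  Δ          0.04829   -0.03219
  eq           1.586    0.04035
  solve Keq expr → x = -0.0161; check Q = 4.0780e-04
Then add 0.02325 M of G.
Step 2:
                   J          G
  init         1.586     0.0636
  Δ          0.03298   -0.02199
  eq           1.619    0.04161
  solve Keq expr → x = -0.01099; check Q = 4.0780e-04
Then change container volume by factor 0.5 (V_new/V_old).
Step 3:
                   J          G
  init         3.239    0.08322
  Δ         -0.04781    0.03187
  eq           3.191     0.1151
  solve Keq expr → x = 0.01594; check Q = 4.0780e-04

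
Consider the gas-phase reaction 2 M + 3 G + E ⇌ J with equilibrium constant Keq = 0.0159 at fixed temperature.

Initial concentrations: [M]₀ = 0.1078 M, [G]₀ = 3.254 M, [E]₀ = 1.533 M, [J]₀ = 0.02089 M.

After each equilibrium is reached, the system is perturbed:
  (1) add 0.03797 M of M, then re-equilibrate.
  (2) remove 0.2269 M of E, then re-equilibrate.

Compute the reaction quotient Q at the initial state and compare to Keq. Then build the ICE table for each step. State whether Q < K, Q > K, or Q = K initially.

Q₀ = 0.03403; Q > K (proceeds reverse)

Q₀ = 0.03403 vs Keq = 0.0159 ⇒ Q>K, reverse
Step 1:
                    M           G           E           J
  I            0.1078       3.254       1.533     0.02089
  C           0.01554     0.02331    0.007771   -0.007771
  E            0.1233       3.277       1.541     0.01312
  solve Keq expr → x = -0.007771; check Q = 0.0159
Then add 0.03797 M of M.
Step 2:
                    M           G           E           J
  I            0.1613       3.277       1.541     0.01312
  C          -0.01164    -0.01746    -0.00582     0.00582
  E            0.1497        3.26       1.535     0.01894
  solve Keq expr → x = 0.00582; check Q = 0.0159
Then remove 0.2269 M of E.
Step 3:
                    M           G           E           J
  I            0.1497        3.26       1.308     0.01894
  C          0.003741    0.005612    0.001871   -0.001871
  E            0.1534       3.265        1.31     0.01707
  solve Keq expr → x = -0.001871; check Q = 0.0159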